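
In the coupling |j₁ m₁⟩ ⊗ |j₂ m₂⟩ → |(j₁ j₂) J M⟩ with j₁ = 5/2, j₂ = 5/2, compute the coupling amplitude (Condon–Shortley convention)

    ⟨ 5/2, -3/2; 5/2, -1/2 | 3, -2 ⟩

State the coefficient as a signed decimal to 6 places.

−√(1/12) ≈ -0.288675

j₁+j₂−J=2  J+j₁−j₂=3  J−j₁+j₂=3  j₁+j₂+J+1=9
(j₁±m₁, j₂±m₂, J±M) = (1,4,2,3,1,5)
P² = 48
sum k=1..2:
  [1] −1/12 = -1/12
  [2] +1/24 = 1/24
S = -1/24
C² = P²·S² = 1/12 ; C = -0.288675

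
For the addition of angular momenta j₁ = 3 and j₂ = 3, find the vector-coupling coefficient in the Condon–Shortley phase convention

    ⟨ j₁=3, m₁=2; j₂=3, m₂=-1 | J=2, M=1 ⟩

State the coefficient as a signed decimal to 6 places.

-0.422577  (= −√(5/28))

j₁+j₂−J=4  J+j₁−j₂=2  J−j₁+j₂=2  j₁+j₂+J+1=9
(j₁±m₁, j₂±m₂, J±M) = (5,1,2,4,3,1)
P² = 320/7
sum k=0..1:
  [0] +1/48 = 1/48
  [1] −1/12 = -1/12
S = -1/16
C² = P²·S² = 5/28 ; C = -0.422577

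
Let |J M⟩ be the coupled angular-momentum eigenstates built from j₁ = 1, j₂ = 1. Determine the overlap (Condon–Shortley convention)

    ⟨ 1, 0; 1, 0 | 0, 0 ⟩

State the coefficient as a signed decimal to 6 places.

triangle: 2!×0!×0!/3! = 2/6
(j±m)!: 1!×1!×1!×1!×0!×0! = 1
prefactor² = (2J+1)×Δ×N² = 1/3
  k=1: −1/(1!×1!×0!×0!×0!×0!) = -1
Σ = -1  ⇒  CG² = 1/3×(-1)² = 1/3
CG = −√(1/3) = -0.577350

-0.577350  (= −√(1/3))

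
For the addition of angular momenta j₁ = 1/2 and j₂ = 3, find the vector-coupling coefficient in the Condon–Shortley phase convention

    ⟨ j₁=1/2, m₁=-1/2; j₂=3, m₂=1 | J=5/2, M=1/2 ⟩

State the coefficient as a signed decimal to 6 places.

-0.755929  (= −√(4/7))

j₁+j₂−J=1  J+j₁−j₂=0  J−j₁+j₂=5  j₁+j₂+J+1=7
(j₁±m₁, j₂±m₂, J±M) = (0,1,4,2,3,2)
P² = 576/7
sum k=1..1:
  [1] −1/12 = -1/12
S = -1/12
C² = P²·S² = 4/7 ; C = -0.755929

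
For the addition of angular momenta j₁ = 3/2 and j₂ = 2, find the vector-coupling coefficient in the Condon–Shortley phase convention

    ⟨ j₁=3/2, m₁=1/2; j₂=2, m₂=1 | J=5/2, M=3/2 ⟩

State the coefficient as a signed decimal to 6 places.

√[6·1!2!3!/7! · 2!1!3!1!4!1!] = √(144/35)
  +(−1)^0/∏(0,1,1,3,1,0)! = 1/6  (running 1/6)
  +(−1)^1/∏(1,0,0,2,2,1)! = -1/4  (running -1/12)
⟨..|..⟩ = √(144/35)·(-1/12) = -0.169031

−√(1/35) ≈ -0.169031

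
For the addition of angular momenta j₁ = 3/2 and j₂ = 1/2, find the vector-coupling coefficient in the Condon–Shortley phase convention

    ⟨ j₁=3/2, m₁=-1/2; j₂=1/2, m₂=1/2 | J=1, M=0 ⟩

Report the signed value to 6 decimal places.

j₁+j₂−J=1  J+j₁−j₂=2  J−j₁+j₂=0  j₁+j₂+J+1=4
(j₁±m₁, j₂±m₂, J±M) = (1,2,1,0,1,1)
P² = 1/2
sum k=1..1:
  [1] −1/1 = -1
S = -1
C² = P²·S² = 1/2 ; C = -0.707107

-0.707107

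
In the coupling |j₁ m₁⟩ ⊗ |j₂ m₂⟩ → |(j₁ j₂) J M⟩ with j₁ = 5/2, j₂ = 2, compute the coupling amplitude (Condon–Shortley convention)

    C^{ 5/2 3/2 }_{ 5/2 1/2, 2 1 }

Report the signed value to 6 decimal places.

j₁+j₂−J=2  J+j₁−j₂=3  J−j₁+j₂=2  j₁+j₂+J+1=8
(j₁±m₁, j₂±m₂, J±M) = (3,2,3,1,4,1)
P² = 216/35
sum k=1..2:
  [1] −1/4 = -1/4
  [2] +1/12 = 1/12
S = -1/6
C² = P²·S² = 6/35 ; C = -0.414039

−√(6/35) ≈ -0.414039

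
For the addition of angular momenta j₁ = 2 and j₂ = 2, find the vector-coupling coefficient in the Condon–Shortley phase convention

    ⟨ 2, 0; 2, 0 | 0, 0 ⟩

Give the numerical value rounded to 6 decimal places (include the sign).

+0.447214

j₁+j₂−J=4  J+j₁−j₂=0  J−j₁+j₂=0  j₁+j₂+J+1=5
(j₁±m₁, j₂±m₂, J±M) = (2,2,2,2,0,0)
P² = 16/5
sum k=2..2:
  [2] +1/4 = 1/4
S = 1/4
C² = P²·S² = 1/5 ; C = +0.447214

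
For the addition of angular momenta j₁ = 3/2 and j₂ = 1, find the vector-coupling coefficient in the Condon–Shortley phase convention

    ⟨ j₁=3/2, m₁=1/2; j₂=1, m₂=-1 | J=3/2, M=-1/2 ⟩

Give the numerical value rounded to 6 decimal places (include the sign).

+0.730297  (= +√(8/15))

√[4·1!2!1!/5! · 2!1!0!2!1!2!] = √(8/15)
  +(−1)^0/∏(0,1,1,0,1,1)! = 1  (running 1)
⟨..|..⟩ = √(8/15)·(1) = +0.730297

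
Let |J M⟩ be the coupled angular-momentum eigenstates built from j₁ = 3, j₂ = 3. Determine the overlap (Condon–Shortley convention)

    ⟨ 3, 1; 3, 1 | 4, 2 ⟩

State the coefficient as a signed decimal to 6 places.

−√(20/77) ≈ -0.509647

√[9·2!4!4!/11! · 4!2!4!2!6!2!] = √(331776/385)
  +(−1)^0/∏(0,2,2,4,2,0)! = 1/192  (running 1/192)
  +(−1)^1/∏(1,1,1,3,3,1)! = -1/36  (running -13/576)
  +(−1)^2/∏(2,0,0,2,4,2)! = 1/192  (running -5/288)
⟨..|..⟩ = √(331776/385)·(-5/288) = -0.509647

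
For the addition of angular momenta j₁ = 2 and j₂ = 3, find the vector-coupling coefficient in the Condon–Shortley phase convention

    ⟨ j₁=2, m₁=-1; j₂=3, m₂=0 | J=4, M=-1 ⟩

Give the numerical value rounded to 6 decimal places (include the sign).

−√(3/14) = -0.462910

√[9·1!3!5!/10! · 1!3!3!3!3!5!] = √(1944/7)
  +(−1)^0/∏(0,1,3,3,0,2)! = 1/72  (running 1/72)
  +(−1)^1/∏(1,0,2,2,1,3)! = -1/24  (running -1/36)
⟨..|..⟩ = √(1944/7)·(-1/36) = -0.462910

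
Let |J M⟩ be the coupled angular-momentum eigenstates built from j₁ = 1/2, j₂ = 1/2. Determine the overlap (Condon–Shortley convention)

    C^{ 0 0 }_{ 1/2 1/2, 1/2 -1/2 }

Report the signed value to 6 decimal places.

triangle: 1!*0!*0!/2! = 1/2
(j±m)!: 1!*0!*0!*1!*0!*0! = 1
prefactor² = (2J+1)*Δ*N² = 1/2
  k=0: +1/(0!*1!*0!*0!*0!*0!) = 1
Σ = 1  ⇒  CG² = 1/2*1² = 1/2
CG = +√(1/2) = +0.707107

+√(1/2) ≈ +0.707107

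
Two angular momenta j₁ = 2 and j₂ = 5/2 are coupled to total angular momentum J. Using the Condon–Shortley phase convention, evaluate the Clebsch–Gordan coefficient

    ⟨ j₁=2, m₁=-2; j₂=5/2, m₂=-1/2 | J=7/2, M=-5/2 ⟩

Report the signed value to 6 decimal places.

−√(32/63) ≈ -0.712697

j₁+j₂−J=1  J+j₁−j₂=3  J−j₁+j₂=4  j₁+j₂+J+1=9
(j₁±m₁, j₂±m₂, J±M) = (0,4,2,3,1,6)
P² = 4608/7
sum k=1..1:
  [1] −1/36 = -1/36
S = -1/36
C² = P²·S² = 32/63 ; C = -0.712697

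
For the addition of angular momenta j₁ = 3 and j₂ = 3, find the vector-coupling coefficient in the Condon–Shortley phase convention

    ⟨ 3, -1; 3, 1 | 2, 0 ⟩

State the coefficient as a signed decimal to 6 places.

-0.327327

j₁+j₂−J=4  J+j₁−j₂=2  J−j₁+j₂=2  j₁+j₂+J+1=9
(j₁±m₁, j₂±m₂, J±M) = (2,4,4,2,2,2)
P² = 256/21
sum k=2..4:
  [2] +1/16 = 1/16
  [3] −1/6 = -1/6
  [4] +1/96 = 1/96
S = -3/32
C² = P²·S² = 3/28 ; C = -0.327327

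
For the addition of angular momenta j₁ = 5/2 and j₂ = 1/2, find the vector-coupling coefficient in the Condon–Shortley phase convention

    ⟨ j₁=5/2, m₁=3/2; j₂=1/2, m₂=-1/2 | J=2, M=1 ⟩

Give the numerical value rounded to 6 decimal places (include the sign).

j₁+j₂−J=1  J+j₁−j₂=4  J−j₁+j₂=0  j₁+j₂+J+1=6
(j₁±m₁, j₂±m₂, J±M) = (4,1,0,1,3,1)
P² = 24
sum k=0..0:
  [0] +1/6 = 1/6
S = 1/6
C² = P²·S² = 2/3 ; C = +0.816497

+0.816497  (= +√(2/3))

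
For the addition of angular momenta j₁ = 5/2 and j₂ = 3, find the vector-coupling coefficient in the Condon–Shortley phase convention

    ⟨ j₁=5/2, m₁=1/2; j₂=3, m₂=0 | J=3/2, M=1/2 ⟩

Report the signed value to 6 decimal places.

+0.338062  (= +√(4/35))

triangle: 4!*1!*2!/8! = 48/40320
(j±m)!: 3!*2!*3!*3!*2!*1! = 864
prefactor² = (2J+1)*Δ*N² = 144/35
  k=1: −1/(1!*3!*1!*2!*0!*0!) = -1/12
  k=2: +1/(2!*2!*0!*1!*1!*1!) = 1/4
Σ = 1/6  ⇒  CG² = 144/35*1/6² = 4/35
CG = +√(4/35) = +0.338062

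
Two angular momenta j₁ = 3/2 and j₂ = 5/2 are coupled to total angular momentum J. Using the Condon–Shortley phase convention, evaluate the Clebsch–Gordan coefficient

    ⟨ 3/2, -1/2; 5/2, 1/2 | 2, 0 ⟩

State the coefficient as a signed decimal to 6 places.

triangle: 2!*1!*3!/7! = 12/5040
(j±m)!: 1!*2!*3!*2!*2!*2! = 96
prefactor² = (2J+1)*Δ*N² = 8/7
  k=1: −1/(1!*1!*1!*2!*0!*1!) = -1/2
  k=2: +1/(2!*0!*0!*1!*1!*2!) = 1/4
Σ = -1/4  ⇒  CG² = 8/7*(-1/4)² = 1/14
CG = −√(1/14) = -0.267261

-0.267261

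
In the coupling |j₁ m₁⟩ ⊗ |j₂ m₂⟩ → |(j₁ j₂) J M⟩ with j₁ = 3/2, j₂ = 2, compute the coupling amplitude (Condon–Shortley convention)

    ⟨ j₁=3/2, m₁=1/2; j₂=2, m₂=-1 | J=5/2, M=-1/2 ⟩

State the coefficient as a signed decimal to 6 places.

+√(5/14) ≈ +0.597614

triangle: 1!×2!×3!/7! = 12/5040
(j±m)!: 2!×1!×1!×3!×2!×3! = 144
prefactor² = (2J+1)×Δ×N² = 72/35
  k=0: +1/(0!×1!×1!×1!×1!×2!) = 1/2
  k=1: −1/(1!×0!×0!×0!×2!×3!) = -1/12
Σ = 5/12  ⇒  CG² = 72/35×5/12² = 5/14
CG = +√(5/14) = +0.597614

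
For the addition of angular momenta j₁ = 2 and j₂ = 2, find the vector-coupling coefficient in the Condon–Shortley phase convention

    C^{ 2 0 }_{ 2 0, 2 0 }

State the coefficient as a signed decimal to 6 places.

−√(2/7) = -0.534522

√[5·2!2!2!/7! · 2!2!2!2!2!2!] = √(32/63)
  +(−1)^0/∏(0,2,2,2,0,0)! = 1/8  (running 1/8)
  +(−1)^1/∏(1,1,1,1,1,1)! = -1  (running -7/8)
  +(−1)^2/∏(2,0,0,0,2,2)! = 1/8  (running -3/4)
⟨..|..⟩ = √(32/63)·(-3/4) = -0.534522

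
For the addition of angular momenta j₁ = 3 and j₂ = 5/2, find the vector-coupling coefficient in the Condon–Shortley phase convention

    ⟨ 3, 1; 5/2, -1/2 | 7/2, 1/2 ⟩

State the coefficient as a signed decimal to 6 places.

-0.125988  (= −√(1/63))

triangle: 2!·4!·3!/10! = 288/3628800
(j±m)!: 4!·2!·2!·3!·4!·3! = 82944
prefactor² = (2J+1)·Δ·N² = 9216/175
  k=0: +1/(0!·2!·2!·2!·2!·1!) = 1/16
  k=1: −1/(1!·1!·1!·1!·3!·2!) = -1/12
  k=2: +1/(2!·0!·0!·0!·4!·3!) = 1/288
Σ = -5/288  ⇒  CG² = 9216/175·(-5/288)² = 1/63
CG = −√(1/63) = -0.125988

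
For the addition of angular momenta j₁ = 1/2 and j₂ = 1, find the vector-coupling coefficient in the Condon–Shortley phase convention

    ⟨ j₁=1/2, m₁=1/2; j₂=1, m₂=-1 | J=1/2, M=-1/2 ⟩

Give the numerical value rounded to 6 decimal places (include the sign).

triangle: 1!×0!×1!/3! = 1/6
(j±m)!: 1!×0!×0!×2!×0!×1! = 2
prefactor² = (2J+1)×Δ×N² = 2/3
  k=0: +1/(0!×1!×0!×0!×0!×1!) = 1
Σ = 1  ⇒  CG² = 2/3×1² = 2/3
CG = +√(2/3) = +0.816497

+0.816497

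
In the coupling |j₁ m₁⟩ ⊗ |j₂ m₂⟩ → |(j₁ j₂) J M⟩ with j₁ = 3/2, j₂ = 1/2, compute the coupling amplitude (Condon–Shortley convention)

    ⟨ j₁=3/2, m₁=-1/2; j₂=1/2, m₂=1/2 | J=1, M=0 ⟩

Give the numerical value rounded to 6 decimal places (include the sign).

−√(1/2) ≈ -0.707107

j₁+j₂−J=1  J+j₁−j₂=2  J−j₁+j₂=0  j₁+j₂+J+1=4
(j₁±m₁, j₂±m₂, J±M) = (1,2,1,0,1,1)
P² = 1/2
sum k=1..1:
  [1] −1/1 = -1
S = -1
C² = P²·S² = 1/2 ; C = -0.707107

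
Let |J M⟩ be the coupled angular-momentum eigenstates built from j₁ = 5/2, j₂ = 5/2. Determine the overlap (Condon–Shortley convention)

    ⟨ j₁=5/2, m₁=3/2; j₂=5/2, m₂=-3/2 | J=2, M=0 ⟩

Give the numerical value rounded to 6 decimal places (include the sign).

j₁+j₂−J=3  J+j₁−j₂=2  J−j₁+j₂=2  j₁+j₂+J+1=8
(j₁±m₁, j₂±m₂, J±M) = (4,1,1,4,2,2)
P² = 48/7
sum k=0..1:
  [0] +1/6 = 1/6
  [1] −1/8 = -1/8
S = 1/24
C² = P²·S² = 1/84 ; C = +0.109109

+0.109109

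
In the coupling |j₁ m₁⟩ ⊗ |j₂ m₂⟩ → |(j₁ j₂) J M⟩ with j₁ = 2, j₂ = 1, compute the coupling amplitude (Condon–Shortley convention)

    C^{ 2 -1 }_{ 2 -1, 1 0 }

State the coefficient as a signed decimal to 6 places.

√[5·1!3!1!/6! · 1!3!1!1!1!3!] = √(3/2)
  +(−1)^0/∏(0,1,3,1,0,0)! = 1/6  (running 1/6)
  +(−1)^1/∏(1,0,2,0,1,1)! = -1/2  (running -1/3)
⟨..|..⟩ = √(3/2)·(-1/3) = -0.408248

-0.408248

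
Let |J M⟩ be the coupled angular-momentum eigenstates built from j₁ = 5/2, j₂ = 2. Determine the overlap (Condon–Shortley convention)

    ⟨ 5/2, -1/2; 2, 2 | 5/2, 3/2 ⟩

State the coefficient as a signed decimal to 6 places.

+0.621059

√[6·2!3!2!/8! · 2!3!4!0!4!1!] = √(864/35)
  +(−1)^2/∏(2,0,1,2,2,0)! = 1/8  (running 1/8)
⟨..|..⟩ = √(864/35)·(1/8) = +0.621059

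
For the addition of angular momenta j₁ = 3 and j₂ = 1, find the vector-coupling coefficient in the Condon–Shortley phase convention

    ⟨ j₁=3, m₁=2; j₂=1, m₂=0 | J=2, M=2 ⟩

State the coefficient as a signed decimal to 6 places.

-0.487950  (= −√(5/21))

√[5·2!4!0!/7! · 5!1!1!1!4!0!] = √(960/7)
  +(−1)^1/∏(1,1,0,0,4,0)! = -1/24  (running -1/24)
⟨..|..⟩ = √(960/7)·(-1/24) = -0.487950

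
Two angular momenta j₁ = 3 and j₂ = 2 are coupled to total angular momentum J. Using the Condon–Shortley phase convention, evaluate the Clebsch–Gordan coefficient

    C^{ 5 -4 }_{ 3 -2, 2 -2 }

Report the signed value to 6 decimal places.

√[11·0!6!4!/11! · 1!5!0!4!1!9!] = √(4976640)
  +(−1)^0/∏(0,0,5,0,1,4)! = 1/2880  (running 1/2880)
⟨..|..⟩ = √(4976640)·(1/2880) = +0.774597

+0.774597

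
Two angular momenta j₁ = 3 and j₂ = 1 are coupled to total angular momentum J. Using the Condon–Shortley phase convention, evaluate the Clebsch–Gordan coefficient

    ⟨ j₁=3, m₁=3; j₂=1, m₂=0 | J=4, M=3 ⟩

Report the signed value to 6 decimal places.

+0.500000  (= +√(1/4))

j₁+j₂−J=0  J+j₁−j₂=6  J−j₁+j₂=2  j₁+j₂+J+1=9
(j₁±m₁, j₂±m₂, J±M) = (6,0,1,1,7,1)
P² = 129600
sum k=0..0:
  [0] +1/720 = 1/720
S = 1/720
C² = P²·S² = 1/4 ; C = +0.500000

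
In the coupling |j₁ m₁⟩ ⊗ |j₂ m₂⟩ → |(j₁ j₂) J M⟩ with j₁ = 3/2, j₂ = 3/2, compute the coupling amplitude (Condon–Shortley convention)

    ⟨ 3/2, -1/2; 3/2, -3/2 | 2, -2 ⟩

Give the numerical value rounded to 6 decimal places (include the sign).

√[5·1!2!2!/6! · 1!2!0!3!0!4!] = √(8)
  +(−1)^0/∏(0,1,2,0,0,2)! = 1/4  (running 1/4)
⟨..|..⟩ = √(8)·(1/4) = +0.707107

+0.707107  (= +√(1/2))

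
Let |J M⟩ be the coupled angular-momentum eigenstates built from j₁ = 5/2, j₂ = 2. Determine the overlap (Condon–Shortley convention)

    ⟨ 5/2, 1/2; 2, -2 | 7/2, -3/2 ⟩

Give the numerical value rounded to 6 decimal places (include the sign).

+0.617213

j₁+j₂−J=1  J+j₁−j₂=4  J−j₁+j₂=3  j₁+j₂+J+1=9
(j₁±m₁, j₂±m₂, J±M) = (3,2,0,4,2,5)
P² = 1536/7
sum k=0..0:
  [0] +1/24 = 1/24
S = 1/24
C² = P²·S² = 8/21 ; C = +0.617213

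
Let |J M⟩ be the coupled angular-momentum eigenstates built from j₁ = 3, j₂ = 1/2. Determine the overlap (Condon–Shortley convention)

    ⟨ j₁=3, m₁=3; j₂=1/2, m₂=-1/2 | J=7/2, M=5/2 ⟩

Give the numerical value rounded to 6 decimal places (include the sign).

+0.377964

j₁+j₂−J=0  J+j₁−j₂=6  J−j₁+j₂=1  j₁+j₂+J+1=8
(j₁±m₁, j₂±m₂, J±M) = (6,0,0,1,6,1)
P² = 518400/7
sum k=0..0:
  [0] +1/720 = 1/720
S = 1/720
C² = P²·S² = 1/7 ; C = +0.377964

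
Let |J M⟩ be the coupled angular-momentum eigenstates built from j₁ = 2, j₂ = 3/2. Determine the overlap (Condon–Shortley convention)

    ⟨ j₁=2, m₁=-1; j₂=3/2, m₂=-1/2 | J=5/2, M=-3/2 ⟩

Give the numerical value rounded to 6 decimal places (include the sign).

triangle: 1!*3!*2!/7! = 12/5040
(j±m)!: 1!*3!*1!*2!*1!*4! = 288
prefactor² = (2J+1)*Δ*N² = 144/35
  k=0: +1/(0!*1!*3!*1!*0!*1!) = 1/6
  k=1: −1/(1!*0!*2!*0!*1!*2!) = -1/4
Σ = -1/12  ⇒  CG² = 144/35*(-1/12)² = 1/35
CG = −√(1/35) = -0.169031

-0.169031  (= −√(1/35))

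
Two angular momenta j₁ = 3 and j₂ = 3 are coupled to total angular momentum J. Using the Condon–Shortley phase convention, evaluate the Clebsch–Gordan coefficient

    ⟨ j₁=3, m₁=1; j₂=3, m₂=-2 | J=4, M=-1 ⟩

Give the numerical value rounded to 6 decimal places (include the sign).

j₁+j₂−J=2  J+j₁−j₂=4  J−j₁+j₂=4  j₁+j₂+J+1=11
(j₁±m₁, j₂±m₂, J±M) = (4,2,1,5,3,5)
P² = 82944/77
sum k=0..1:
  [0] +1/48 = 1/48
  [1] −1/144 = -1/144
S = 1/72
C² = P²·S² = 16/77 ; C = +0.455842

+0.455842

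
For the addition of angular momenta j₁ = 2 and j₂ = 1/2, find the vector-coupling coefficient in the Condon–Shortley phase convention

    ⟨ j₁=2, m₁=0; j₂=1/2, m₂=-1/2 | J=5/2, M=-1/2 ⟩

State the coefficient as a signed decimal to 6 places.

+√(3/5) = +0.774597

triangle: 0!*4!*1!/6! = 24/720
(j±m)!: 2!*2!*0!*1!*2!*3! = 48
prefactor² = (2J+1)*Δ*N² = 48/5
  k=0: +1/(0!*0!*2!*0!*2!*1!) = 1/4
Σ = 1/4  ⇒  CG² = 48/5*1/4² = 3/5
CG = +√(3/5) = +0.774597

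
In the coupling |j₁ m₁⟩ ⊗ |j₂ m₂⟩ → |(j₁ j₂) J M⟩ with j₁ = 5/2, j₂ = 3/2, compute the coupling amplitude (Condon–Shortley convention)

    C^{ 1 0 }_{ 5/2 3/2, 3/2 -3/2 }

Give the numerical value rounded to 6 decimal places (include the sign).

+√(1/5) = +0.447214

j₁+j₂−J=3  J+j₁−j₂=2  J−j₁+j₂=0  j₁+j₂+J+1=6
(j₁±m₁, j₂±m₂, J±M) = (4,1,0,3,1,1)
P² = 36/5
sum k=0..0:
  [0] +1/6 = 1/6
S = 1/6
C² = P²·S² = 1/5 ; C = +0.447214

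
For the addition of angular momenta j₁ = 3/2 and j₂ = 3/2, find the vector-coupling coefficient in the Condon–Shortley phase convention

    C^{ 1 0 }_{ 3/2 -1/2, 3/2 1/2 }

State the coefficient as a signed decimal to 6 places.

j₁+j₂−J=2  J+j₁−j₂=1  J−j₁+j₂=1  j₁+j₂+J+1=5
(j₁±m₁, j₂±m₂, J±M) = (1,2,2,1,1,1)
P² = 1/5
sum k=1..2:
  [1] −1/1 = -1
  [2] +1/2 = 1/2
S = -1/2
C² = P²·S² = 1/20 ; C = -0.223607

-0.223607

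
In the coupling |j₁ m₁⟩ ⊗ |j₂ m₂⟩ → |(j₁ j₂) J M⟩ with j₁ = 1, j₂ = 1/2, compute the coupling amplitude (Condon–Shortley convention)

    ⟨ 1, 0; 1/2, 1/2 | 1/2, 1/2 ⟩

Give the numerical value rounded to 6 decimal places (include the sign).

-0.577350

triangle: 1!·1!·0!/3! = 1/6
(j±m)!: 1!·1!·1!·0!·1!·0! = 1
prefactor² = (2J+1)·Δ·N² = 1/3
  k=1: −1/(1!·0!·0!·0!·1!·0!) = -1
Σ = -1  ⇒  CG² = 1/3·(-1)² = 1/3
CG = −√(1/3) = -0.577350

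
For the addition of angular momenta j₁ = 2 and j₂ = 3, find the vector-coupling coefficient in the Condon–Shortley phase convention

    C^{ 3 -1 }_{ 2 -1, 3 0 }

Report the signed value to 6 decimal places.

√[7·2!2!4!/9! · 1!3!3!3!2!4!] = √(96/5)
  +(−1)^1/∏(1,1,2,2,0,2)! = -1/8  (running -1/8)
  +(−1)^2/∏(2,0,1,1,1,3)! = 1/12  (running -1/24)
⟨..|..⟩ = √(96/5)·(-1/24) = -0.182574

-0.182574  (= −√(1/30))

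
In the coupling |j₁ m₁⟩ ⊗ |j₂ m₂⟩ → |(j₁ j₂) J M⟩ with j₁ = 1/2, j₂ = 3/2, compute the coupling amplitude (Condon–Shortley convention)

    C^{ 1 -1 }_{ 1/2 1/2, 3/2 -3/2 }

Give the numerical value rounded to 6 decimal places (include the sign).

+0.866025  (= +√(3/4))

j₁+j₂−J=1  J+j₁−j₂=0  J−j₁+j₂=2  j₁+j₂+J+1=4
(j₁±m₁, j₂±m₂, J±M) = (1,0,0,3,0,2)
P² = 3
sum k=0..0:
  [0] +1/2 = 1/2
S = 1/2
C² = P²·S² = 3/4 ; C = +0.866025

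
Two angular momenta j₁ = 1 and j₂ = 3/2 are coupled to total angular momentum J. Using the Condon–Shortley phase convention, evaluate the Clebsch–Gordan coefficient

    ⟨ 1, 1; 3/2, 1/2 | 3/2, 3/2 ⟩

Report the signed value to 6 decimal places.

+0.632456  (= +√(2/5))

j₁+j₂−J=1  J+j₁−j₂=1  J−j₁+j₂=2  j₁+j₂+J+1=5
(j₁±m₁, j₂±m₂, J±M) = (2,0,2,1,3,0)
P² = 8/5
sum k=0..0:
  [0] +1/2 = 1/2
S = 1/2
C² = P²·S² = 2/5 ; C = +0.632456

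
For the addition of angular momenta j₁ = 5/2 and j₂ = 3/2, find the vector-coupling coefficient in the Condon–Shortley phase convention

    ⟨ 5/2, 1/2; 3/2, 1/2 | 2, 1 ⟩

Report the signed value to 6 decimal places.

√[5·2!3!1!/7! · 3!2!2!1!3!1!] = √(12/7)
  +(−1)^1/∏(1,1,1,1,2,0)! = -1/2  (running -1/2)
  +(−1)^2/∏(2,0,0,0,3,1)! = 1/12  (running -5/12)
⟨..|..⟩ = √(12/7)·(-5/12) = -0.545545

-0.545545  (= −√(25/84))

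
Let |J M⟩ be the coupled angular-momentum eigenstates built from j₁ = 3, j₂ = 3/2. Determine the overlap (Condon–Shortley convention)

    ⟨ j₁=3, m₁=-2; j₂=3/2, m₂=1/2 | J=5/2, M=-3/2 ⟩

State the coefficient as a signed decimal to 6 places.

+√(1/14) ≈ +0.267261

j₁+j₂−J=2  J+j₁−j₂=4  J−j₁+j₂=1  j₁+j₂+J+1=8
(j₁±m₁, j₂±m₂, J±M) = (1,5,2,1,1,4)
P² = 288/7
sum k=1..2:
  [1] −1/24 = -1/24
  [2] +1/12 = 1/12
S = 1/24
C² = P²·S² = 1/14 ; C = +0.267261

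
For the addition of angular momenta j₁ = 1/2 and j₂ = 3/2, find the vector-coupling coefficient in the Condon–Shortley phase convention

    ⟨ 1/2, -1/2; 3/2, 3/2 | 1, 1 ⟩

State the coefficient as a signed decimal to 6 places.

−√(3/4) ≈ -0.866025

√[3·1!0!2!/4! · 0!1!3!0!2!0!] = √(3)
  +(−1)^1/∏(1,0,0,2,0,0)! = -1/2  (running -1/2)
⟨..|..⟩ = √(3)·(-1/2) = -0.866025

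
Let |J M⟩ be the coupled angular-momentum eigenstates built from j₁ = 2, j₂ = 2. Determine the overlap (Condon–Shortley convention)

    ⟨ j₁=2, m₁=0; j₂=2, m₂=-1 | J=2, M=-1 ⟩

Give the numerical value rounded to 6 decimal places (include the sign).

−√(1/14) ≈ -0.267261

triangle: 2!·2!·2!/7! = 8/5040
(j±m)!: 2!·2!·1!·3!·1!·3! = 144
prefactor² = (2J+1)·Δ·N² = 8/7
  k=0: +1/(0!·2!·2!·1!·0!·1!) = 1/4
  k=1: −1/(1!·1!·1!·0!·1!·2!) = -1/2
Σ = -1/4  ⇒  CG² = 8/7·(-1/4)² = 1/14
CG = −√(1/14) = -0.267261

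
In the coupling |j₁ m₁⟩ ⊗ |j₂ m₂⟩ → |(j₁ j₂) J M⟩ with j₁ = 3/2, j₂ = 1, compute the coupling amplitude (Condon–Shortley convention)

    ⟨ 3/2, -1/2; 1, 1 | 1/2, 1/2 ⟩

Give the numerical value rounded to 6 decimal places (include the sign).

+0.408248  (= +√(1/6))

√[2·2!1!0!/4! · 1!2!2!0!1!0!] = √(2/3)
  +(−1)^2/∏(2,0,0,0,1,0)! = 1/2  (running 1/2)
⟨..|..⟩ = √(2/3)·(1/2) = +0.408248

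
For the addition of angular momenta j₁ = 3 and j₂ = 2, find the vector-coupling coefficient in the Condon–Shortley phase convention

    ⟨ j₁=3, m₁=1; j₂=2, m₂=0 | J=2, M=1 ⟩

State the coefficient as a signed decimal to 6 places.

triangle: 3!·3!·1!/8! = 36/40320
(j±m)!: 4!·2!·2!·2!·3!·1! = 1152
prefactor² = (2J+1)·Δ·N² = 36/7
  k=1: −1/(1!·2!·1!·1!·2!·0!) = -1/4
  k=2: +1/(2!·1!·0!·0!·3!·1!) = 1/12
Σ = -1/6  ⇒  CG² = 36/7·(-1/6)² = 1/7
CG = −√(1/7) = -0.377964

−√(1/7) = -0.377964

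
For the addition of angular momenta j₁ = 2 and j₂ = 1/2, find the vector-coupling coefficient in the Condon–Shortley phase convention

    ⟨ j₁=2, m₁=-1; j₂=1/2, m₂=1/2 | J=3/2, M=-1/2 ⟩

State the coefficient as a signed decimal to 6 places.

-0.774597  (= −√(3/5))

j₁+j₂−J=1  J+j₁−j₂=3  J−j₁+j₂=0  j₁+j₂+J+1=5
(j₁±m₁, j₂±m₂, J±M) = (1,3,1,0,1,2)
P² = 12/5
sum k=1..1:
  [1] −1/2 = -1/2
S = -1/2
C² = P²·S² = 3/5 ; C = -0.774597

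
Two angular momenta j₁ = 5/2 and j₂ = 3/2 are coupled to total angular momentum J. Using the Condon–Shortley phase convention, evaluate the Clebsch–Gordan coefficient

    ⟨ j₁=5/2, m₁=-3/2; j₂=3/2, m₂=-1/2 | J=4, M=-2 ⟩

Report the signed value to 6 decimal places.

j₁+j₂−J=0  J+j₁−j₂=5  J−j₁+j₂=3  j₁+j₂+J+1=9
(j₁±m₁, j₂±m₂, J±M) = (1,4,1,2,2,6)
P² = 8640/7
sum k=0..0:
  [0] +1/48 = 1/48
S = 1/48
C² = P²·S² = 15/28 ; C = +0.731925

+0.731925  (= +√(15/28))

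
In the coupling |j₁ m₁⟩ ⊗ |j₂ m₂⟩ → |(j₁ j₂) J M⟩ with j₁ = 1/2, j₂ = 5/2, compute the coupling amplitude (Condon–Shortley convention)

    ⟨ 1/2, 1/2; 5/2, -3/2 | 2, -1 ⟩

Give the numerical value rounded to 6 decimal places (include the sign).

√[5·1!0!4!/6! · 1!0!1!4!1!3!] = √(24)
  +(−1)^0/∏(0,1,0,1,0,3)! = 1/6  (running 1/6)
⟨..|..⟩ = √(24)·(1/6) = +0.816497

+0.816497  (= +√(2/3))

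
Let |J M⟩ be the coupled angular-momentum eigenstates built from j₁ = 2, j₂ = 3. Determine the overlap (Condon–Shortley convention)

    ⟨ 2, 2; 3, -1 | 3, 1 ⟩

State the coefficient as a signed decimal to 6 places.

√[7·2!2!4!/9! · 4!0!2!4!4!2!] = √(512/5)
  +(−1)^0/∏(0,2,0,2,2,2)! = 1/16  (running 1/16)
⟨..|..⟩ = √(512/5)·(1/16) = +0.632456

+√(2/5) ≈ +0.632456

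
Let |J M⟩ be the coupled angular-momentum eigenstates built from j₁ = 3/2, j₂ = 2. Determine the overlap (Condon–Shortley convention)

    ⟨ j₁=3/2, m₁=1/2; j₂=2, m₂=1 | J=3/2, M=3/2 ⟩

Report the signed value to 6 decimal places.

triangle: 2!×1!×2!/6! = 4/720
(j±m)!: 2!×1!×3!×1!×3!×0! = 72
prefactor² = (2J+1)×Δ×N² = 8/5
  k=1: −1/(1!×1!×0!×2!×1!×0!) = -1/2
Σ = -1/2  ⇒  CG² = 8/5×(-1/2)² = 2/5
CG = −√(2/5) = -0.632456

-0.632456  (= −√(2/5))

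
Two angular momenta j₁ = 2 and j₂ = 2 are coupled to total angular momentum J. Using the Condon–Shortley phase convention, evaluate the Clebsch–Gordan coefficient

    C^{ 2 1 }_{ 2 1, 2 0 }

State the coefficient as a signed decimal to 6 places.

−√(1/14) ≈ -0.267261

√[5·2!2!2!/7! · 3!1!2!2!3!1!] = √(8/7)
  +(−1)^0/∏(0,2,1,2,1,0)! = 1/4  (running 1/4)
  +(−1)^1/∏(1,1,0,1,2,1)! = -1/2  (running -1/4)
⟨..|..⟩ = √(8/7)·(-1/4) = -0.267261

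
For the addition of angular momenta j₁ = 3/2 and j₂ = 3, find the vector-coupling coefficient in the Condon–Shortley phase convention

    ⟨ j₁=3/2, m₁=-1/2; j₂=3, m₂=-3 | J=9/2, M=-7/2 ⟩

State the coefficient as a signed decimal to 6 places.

j₁+j₂−J=0  J+j₁−j₂=3  J−j₁+j₂=6  j₁+j₂+J+1=10
(j₁±m₁, j₂±m₂, J±M) = (1,2,0,6,1,8)
P² = 691200
sum k=0..0:
  [0] +1/1440 = 1/1440
S = 1/1440
C² = P²·S² = 1/3 ; C = +0.577350

+√(1/3) ≈ +0.577350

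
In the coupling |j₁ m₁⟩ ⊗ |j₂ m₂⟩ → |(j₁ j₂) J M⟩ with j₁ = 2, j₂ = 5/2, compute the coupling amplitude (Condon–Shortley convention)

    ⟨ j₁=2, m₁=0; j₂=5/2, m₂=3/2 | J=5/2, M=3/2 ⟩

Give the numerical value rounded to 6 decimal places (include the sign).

-0.119523

triangle: 2!*2!*3!/8! = 24/40320
(j±m)!: 2!*2!*4!*1!*4!*1! = 2304
prefactor² = (2J+1)*Δ*N² = 288/35
  k=1: −1/(1!*1!*1!*3!*1!*0!) = -1/6
  k=2: +1/(2!*0!*0!*2!*2!*1!) = 1/8
Σ = -1/24  ⇒  CG² = 288/35*(-1/24)² = 1/70
CG = −√(1/70) = -0.119523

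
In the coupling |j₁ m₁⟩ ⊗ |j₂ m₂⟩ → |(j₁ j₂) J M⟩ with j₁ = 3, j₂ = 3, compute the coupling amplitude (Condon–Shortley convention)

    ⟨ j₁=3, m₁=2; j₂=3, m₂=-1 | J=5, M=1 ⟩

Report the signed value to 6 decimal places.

+0.566947  (= +√(9/28))

j₁+j₂−J=1  J+j₁−j₂=5  J−j₁+j₂=5  j₁+j₂+J+1=12
(j₁±m₁, j₂±m₂, J±M) = (5,1,2,4,6,4)
P² = 230400/7
sum k=0..1:
  [0] +1/288 = 1/288
  [1] −1/2880 = -1/2880
S = 1/320
C² = P²·S² = 9/28 ; C = +0.566947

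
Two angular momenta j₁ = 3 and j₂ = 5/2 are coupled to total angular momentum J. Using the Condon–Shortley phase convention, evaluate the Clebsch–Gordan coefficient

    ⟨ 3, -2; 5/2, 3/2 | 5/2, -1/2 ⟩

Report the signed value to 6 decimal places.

√[6·3!3!2!/9! · 1!5!4!1!2!3!] = √(288/7)
  +(−1)^2/∏(2,1,3,2,0,0)! = 1/24  (running 1/24)
  +(−1)^3/∏(3,0,2,1,1,1)! = -1/12  (running -1/24)
⟨..|..⟩ = √(288/7)·(-1/24) = -0.267261

-0.267261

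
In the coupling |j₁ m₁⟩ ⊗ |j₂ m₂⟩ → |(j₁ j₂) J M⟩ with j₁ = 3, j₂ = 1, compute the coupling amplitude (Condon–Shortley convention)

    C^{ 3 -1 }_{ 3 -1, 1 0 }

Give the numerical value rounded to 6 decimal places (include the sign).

√[7·1!5!1!/8! · 2!4!1!1!2!4!] = √(48)
  +(−1)^0/∏(0,1,4,1,1,0)! = 1/24  (running 1/24)
  +(−1)^1/∏(1,0,3,0,2,1)! = -1/12  (running -1/24)
⟨..|..⟩ = √(48)·(-1/24) = -0.288675

-0.288675  (= −√(1/12))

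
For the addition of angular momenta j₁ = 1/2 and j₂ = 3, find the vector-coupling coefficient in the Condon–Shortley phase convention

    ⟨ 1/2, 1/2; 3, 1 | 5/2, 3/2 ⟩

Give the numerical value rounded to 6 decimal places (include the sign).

+0.534522

√[6·1!0!5!/7! · 1!0!4!2!4!1!] = √(1152/7)
  +(−1)^0/∏(0,1,0,4,0,1)! = 1/24  (running 1/24)
⟨..|..⟩ = √(1152/7)·(1/24) = +0.534522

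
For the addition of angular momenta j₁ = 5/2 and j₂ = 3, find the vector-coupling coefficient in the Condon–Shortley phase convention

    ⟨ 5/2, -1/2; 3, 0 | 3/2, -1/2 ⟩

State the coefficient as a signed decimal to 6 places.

+0.338062

√[4·4!1!2!/8! · 2!3!3!3!1!2!] = √(144/35)
  +(−1)^2/∏(2,2,1,1,0,1)! = 1/4  (running 1/4)
  +(−1)^3/∏(3,1,0,0,1,2)! = -1/12  (running 1/6)
⟨..|..⟩ = √(144/35)·(1/6) = +0.338062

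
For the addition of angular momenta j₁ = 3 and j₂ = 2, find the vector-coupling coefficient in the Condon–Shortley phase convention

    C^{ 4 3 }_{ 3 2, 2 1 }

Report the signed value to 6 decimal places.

triangle: 1!×5!×3!/10! = 720/3628800
(j±m)!: 5!×1!×3!×1!×7!×1! = 3628800
prefactor² = (2J+1)×Δ×N² = 6480
  k=0: +1/(0!×1!×1!×3!×4!×0!) = 1/144
  k=1: −1/(1!×0!×0!×2!×5!×1!) = -1/240
Σ = 1/360  ⇒  CG² = 6480×1/360² = 1/20
CG = +√(1/20) = +0.223607

+√(1/20) = +0.223607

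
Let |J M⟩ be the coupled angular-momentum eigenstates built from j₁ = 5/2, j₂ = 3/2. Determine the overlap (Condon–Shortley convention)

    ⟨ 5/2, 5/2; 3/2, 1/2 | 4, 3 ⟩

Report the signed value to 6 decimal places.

+√(3/8) ≈ +0.612372

j₁+j₂−J=0  J+j₁−j₂=5  J−j₁+j₂=3  j₁+j₂+J+1=9
(j₁±m₁, j₂±m₂, J±M) = (5,0,2,1,7,1)
P² = 21600
sum k=0..0:
  [0] +1/240 = 1/240
S = 1/240
C² = P²·S² = 3/8 ; C = +0.612372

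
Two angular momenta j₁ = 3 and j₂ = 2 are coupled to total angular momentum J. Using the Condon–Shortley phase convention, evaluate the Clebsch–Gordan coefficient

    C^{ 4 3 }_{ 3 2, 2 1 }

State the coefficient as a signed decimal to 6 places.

+0.223607

j₁+j₂−J=1  J+j₁−j₂=5  J−j₁+j₂=3  j₁+j₂+J+1=10
(j₁±m₁, j₂±m₂, J±M) = (5,1,3,1,7,1)
P² = 6480
sum k=0..1:
  [0] +1/144 = 1/144
  [1] −1/240 = -1/240
S = 1/360
C² = P²·S² = 1/20 ; C = +0.223607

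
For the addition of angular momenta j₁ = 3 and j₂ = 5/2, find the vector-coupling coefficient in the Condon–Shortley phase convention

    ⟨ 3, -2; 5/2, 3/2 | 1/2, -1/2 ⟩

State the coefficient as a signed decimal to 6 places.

+0.487950

√[2·5!1!0!/7! · 1!5!4!1!0!1!] = √(960/7)
  +(−1)^4/∏(4,1,1,0,0,0)! = 1/24  (running 1/24)
⟨..|..⟩ = √(960/7)·(1/24) = +0.487950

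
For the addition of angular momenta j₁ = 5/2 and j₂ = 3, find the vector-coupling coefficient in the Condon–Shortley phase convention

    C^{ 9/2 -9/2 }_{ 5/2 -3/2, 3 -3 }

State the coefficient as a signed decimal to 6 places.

√[10·1!4!5!/11! · 1!4!0!6!0!9!] = √(49766400/11)
  +(−1)^0/∏(0,1,4,0,0,5)! = 1/2880  (running 1/2880)
⟨..|..⟩ = √(49766400/11)·(1/2880) = +0.738549

+√(6/11) ≈ +0.738549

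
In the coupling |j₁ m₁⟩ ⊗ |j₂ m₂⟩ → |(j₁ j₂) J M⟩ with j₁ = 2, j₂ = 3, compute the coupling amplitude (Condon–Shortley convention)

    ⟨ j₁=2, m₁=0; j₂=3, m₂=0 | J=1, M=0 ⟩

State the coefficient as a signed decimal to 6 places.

j₁+j₂−J=4  J+j₁−j₂=0  J−j₁+j₂=2  j₁+j₂+J+1=7
(j₁±m₁, j₂±m₂, J±M) = (2,2,3,3,1,1)
P² = 144/35
sum k=2..2:
  [2] +1/4 = 1/4
S = 1/4
C² = P²·S² = 9/35 ; C = +0.507093

+√(9/35) = +0.507093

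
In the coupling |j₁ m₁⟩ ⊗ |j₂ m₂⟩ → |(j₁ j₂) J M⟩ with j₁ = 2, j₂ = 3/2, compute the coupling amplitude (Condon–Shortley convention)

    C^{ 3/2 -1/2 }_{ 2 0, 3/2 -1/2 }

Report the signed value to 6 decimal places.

-0.447214  (= −√(1/5))

triangle: 2!·2!·1!/6! = 4/720
(j±m)!: 2!·2!·1!·2!·1!·2! = 16
prefactor² = (2J+1)·Δ·N² = 16/45
  k=0: +1/(0!·2!·2!·1!·0!·0!) = 1/4
  k=1: −1/(1!·1!·1!·0!·1!·1!) = -1
Σ = -3/4  ⇒  CG² = 16/45·(-3/4)² = 1/5
CG = −√(1/5) = -0.447214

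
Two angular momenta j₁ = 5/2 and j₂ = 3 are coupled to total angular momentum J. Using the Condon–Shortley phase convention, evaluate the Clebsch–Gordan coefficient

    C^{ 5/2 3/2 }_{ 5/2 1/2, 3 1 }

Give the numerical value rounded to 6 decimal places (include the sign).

+0.169031

triangle: 3!*2!*3!/9! = 72/362880
(j±m)!: 3!*2!*4!*2!*4!*1! = 13824
prefactor² = (2J+1)*Δ*N² = 576/35
  k=1: −1/(1!*2!*1!*3!*1!*0!) = -1/12
  k=2: +1/(2!*1!*0!*2!*2!*1!) = 1/8
Σ = 1/24  ⇒  CG² = 576/35*1/24² = 1/35
CG = +√(1/35) = +0.169031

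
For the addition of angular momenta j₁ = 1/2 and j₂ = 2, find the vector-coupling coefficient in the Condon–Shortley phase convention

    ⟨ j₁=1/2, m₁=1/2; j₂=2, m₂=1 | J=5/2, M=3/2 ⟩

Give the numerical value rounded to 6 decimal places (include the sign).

triangle: 0!·1!·4!/6! = 24/720
(j±m)!: 1!·0!·3!·1!·4!·1! = 144
prefactor² = (2J+1)·Δ·N² = 144/5
  k=0: +1/(0!·0!·0!·3!·1!·1!) = 1/6
Σ = 1/6  ⇒  CG² = 144/5·1/6² = 4/5
CG = +√(4/5) = +0.894427

+√(4/5) = +0.894427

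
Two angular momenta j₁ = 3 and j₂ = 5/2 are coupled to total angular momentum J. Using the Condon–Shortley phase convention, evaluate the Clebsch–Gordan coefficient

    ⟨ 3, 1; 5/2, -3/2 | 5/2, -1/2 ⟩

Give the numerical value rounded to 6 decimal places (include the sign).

-0.169031  (= −√(1/35))

triangle: 3!*3!*2!/9! = 72/362880
(j±m)!: 4!*2!*1!*4!*2!*3! = 13824
prefactor² = (2J+1)*Δ*N² = 576/35
  k=0: +1/(0!*3!*2!*1!*1!*1!) = 1/12
  k=1: −1/(1!*2!*1!*0!*2!*2!) = -1/8
Σ = -1/24  ⇒  CG² = 576/35*(-1/24)² = 1/35
CG = −√(1/35) = -0.169031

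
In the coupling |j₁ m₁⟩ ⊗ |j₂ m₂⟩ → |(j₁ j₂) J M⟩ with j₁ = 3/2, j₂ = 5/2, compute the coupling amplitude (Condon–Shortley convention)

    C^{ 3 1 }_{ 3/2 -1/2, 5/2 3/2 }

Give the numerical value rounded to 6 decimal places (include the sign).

-0.639010  (= −√(49/120))

j₁+j₂−J=1  J+j₁−j₂=2  J−j₁+j₂=4  j₁+j₂+J+1=8
(j₁±m₁, j₂±m₂, J±M) = (1,2,4,1,4,2)
P² = 96/5
sum k=0..1:
  [0] +1/48 = 1/48
  [1] −1/6 = -1/6
S = -7/48
C² = P²·S² = 49/120 ; C = -0.639010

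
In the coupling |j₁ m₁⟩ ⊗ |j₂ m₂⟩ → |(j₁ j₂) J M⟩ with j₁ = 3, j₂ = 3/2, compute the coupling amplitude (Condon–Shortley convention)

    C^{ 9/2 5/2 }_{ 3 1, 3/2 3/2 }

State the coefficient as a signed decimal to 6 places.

triangle: 0!*6!*3!/10! = 4320/3628800
(j±m)!: 4!*2!*3!*0!*7!*2! = 2903040
prefactor² = (2J+1)*Δ*N² = 34560
  k=0: +1/(0!*0!*2!*3!*4!*0!) = 1/288
Σ = 1/288  ⇒  CG² = 34560*1/288² = 5/12
CG = +√(5/12) = +0.645497

+0.645497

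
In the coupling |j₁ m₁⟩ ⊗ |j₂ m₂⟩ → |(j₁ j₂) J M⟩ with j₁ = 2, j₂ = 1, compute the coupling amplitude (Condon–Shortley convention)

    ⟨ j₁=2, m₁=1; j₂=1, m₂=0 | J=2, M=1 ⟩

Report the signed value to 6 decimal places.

j₁+j₂−J=1  J+j₁−j₂=3  J−j₁+j₂=1  j₁+j₂+J+1=6
(j₁±m₁, j₂±m₂, J±M) = (3,1,1,1,3,1)
P² = 3/2
sum k=0..1:
  [0] +1/2 = 1/2
  [1] −1/6 = -1/6
S = 1/3
C² = P²·S² = 1/6 ; C = +0.408248

+0.408248  (= +√(1/6))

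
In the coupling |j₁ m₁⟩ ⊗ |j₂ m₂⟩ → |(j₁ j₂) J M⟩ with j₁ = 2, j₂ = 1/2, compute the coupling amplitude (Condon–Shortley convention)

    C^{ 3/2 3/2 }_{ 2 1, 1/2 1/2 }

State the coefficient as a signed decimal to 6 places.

-0.447214

√[4·1!3!0!/5! · 3!1!1!0!3!0!] = √(36/5)
  +(−1)^1/∏(1,0,0,0,3,0)! = -1/6  (running -1/6)
⟨..|..⟩ = √(36/5)·(-1/6) = -0.447214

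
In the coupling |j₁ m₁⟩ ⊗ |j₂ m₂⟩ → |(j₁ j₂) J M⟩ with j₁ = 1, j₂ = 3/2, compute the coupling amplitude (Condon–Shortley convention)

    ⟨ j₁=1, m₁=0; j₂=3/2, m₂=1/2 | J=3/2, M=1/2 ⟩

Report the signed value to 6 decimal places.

-0.258199  (= −√(1/15))

j₁+j₂−J=1  J+j₁−j₂=1  J−j₁+j₂=2  j₁+j₂+J+1=5
(j₁±m₁, j₂±m₂, J±M) = (1,1,2,1,2,1)
P² = 4/15
sum k=0..1:
  [0] +1/2 = 1/2
  [1] −1/1 = -1
S = -1/2
C² = P²·S² = 1/15 ; C = -0.258199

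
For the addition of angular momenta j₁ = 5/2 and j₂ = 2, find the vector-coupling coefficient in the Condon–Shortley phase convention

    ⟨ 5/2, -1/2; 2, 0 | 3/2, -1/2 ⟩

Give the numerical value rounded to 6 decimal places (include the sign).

j₁+j₂−J=3  J+j₁−j₂=2  J−j₁+j₂=1  j₁+j₂+J+1=7
(j₁±m₁, j₂±m₂, J±M) = (2,3,2,2,1,2)
P² = 32/35
sum k=1..2:
  [1] −1/4 = -1/4
  [2] +1/2 = 1/2
S = 1/4
C² = P²·S² = 2/35 ; C = +0.239046

+√(2/35) = +0.239046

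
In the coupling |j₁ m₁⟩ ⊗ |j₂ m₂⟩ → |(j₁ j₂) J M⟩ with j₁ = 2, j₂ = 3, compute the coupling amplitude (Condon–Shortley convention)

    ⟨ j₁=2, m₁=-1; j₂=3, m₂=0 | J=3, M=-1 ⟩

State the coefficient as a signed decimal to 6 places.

-0.182574  (= −√(1/30))

j₁+j₂−J=2  J+j₁−j₂=2  J−j₁+j₂=4  j₁+j₂+J+1=9
(j₁±m₁, j₂±m₂, J±M) = (1,3,3,3,2,4)
P² = 96/5
sum k=1..2:
  [1] −1/8 = -1/8
  [2] +1/12 = 1/12
S = -1/24
C² = P²·S² = 1/30 ; C = -0.182574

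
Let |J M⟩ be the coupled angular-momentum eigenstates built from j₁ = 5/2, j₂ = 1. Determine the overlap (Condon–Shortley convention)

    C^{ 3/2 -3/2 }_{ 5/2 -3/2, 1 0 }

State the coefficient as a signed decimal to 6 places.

-0.516398  (= −√(4/15))

j₁+j₂−J=2  J+j₁−j₂=3  J−j₁+j₂=0  j₁+j₂+J+1=6
(j₁±m₁, j₂±m₂, J±M) = (1,4,1,1,0,3)
P² = 48/5
sum k=1..1:
  [1] −1/6 = -1/6
S = -1/6
C² = P²·S² = 4/15 ; C = -0.516398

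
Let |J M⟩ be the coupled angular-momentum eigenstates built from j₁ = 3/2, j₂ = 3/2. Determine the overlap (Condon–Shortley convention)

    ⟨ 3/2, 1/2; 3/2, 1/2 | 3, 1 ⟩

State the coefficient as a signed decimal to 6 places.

+0.774597  (= +√(3/5))

triangle: 0!*3!*3!/7! = 36/5040
(j±m)!: 2!*1!*2!*1!*4!*2! = 192
prefactor² = (2J+1)*Δ*N² = 48/5
  k=0: +1/(0!*0!*1!*2!*2!*1!) = 1/4
Σ = 1/4  ⇒  CG² = 48/5*1/4² = 3/5
CG = +√(3/5) = +0.774597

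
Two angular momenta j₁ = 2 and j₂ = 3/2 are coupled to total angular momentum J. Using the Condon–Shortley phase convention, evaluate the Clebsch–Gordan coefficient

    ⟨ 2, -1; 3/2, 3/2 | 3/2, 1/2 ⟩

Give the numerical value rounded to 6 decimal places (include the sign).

j₁+j₂−J=2  J+j₁−j₂=2  J−j₁+j₂=1  j₁+j₂+J+1=6
(j₁±m₁, j₂±m₂, J±M) = (1,3,3,0,2,1)
P² = 8/5
sum k=2..2:
  [2] +1/2 = 1/2
S = 1/2
C² = P²·S² = 2/5 ; C = +0.632456

+0.632456  (= +√(2/5))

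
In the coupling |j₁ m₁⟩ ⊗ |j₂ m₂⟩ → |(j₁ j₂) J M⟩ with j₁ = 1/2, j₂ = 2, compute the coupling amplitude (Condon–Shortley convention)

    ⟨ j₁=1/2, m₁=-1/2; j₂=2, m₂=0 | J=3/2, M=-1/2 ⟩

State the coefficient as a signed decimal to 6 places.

-0.632456

triangle: 1!×0!×3!/5! = 6/120
(j±m)!: 0!×1!×2!×2!×1!×2! = 8
prefactor² = (2J+1)×Δ×N² = 8/5
  k=1: −1/(1!×0!×0!×1!×0!×2!) = -1/2
Σ = -1/2  ⇒  CG² = 8/5×(-1/2)² = 2/5
CG = −√(2/5) = -0.632456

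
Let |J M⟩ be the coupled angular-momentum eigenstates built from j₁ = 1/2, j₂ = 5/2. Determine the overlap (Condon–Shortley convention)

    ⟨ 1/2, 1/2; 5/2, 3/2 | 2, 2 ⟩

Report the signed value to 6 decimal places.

j₁+j₂−J=1  J+j₁−j₂=0  J−j₁+j₂=4  j₁+j₂+J+1=6
(j₁±m₁, j₂±m₂, J±M) = (1,0,4,1,4,0)
P² = 96
sum k=0..0:
  [0] +1/24 = 1/24
S = 1/24
C² = P²·S² = 1/6 ; C = +0.408248

+0.408248  (= +√(1/6))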